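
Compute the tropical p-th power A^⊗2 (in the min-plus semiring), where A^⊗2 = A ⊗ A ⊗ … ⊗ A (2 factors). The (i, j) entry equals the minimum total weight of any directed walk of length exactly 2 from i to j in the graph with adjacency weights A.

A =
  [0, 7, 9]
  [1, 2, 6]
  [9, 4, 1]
A^⊗2 =
  [0, 7, 9]
  [1, 4, 7]
  [5, 5, 2]

Each entry (A^⊗2)_ij equals the minimum over all length-2 walks i = v_0 → v_1 → … → v_2 = j of Σ_t A[v_t][v_{t+1}]. For example, for (i, j) = (0, 2) we minimise over 3 possible intermediate vertex sequences; the minimum is 9, attained along the walk 0 → 0 → 2.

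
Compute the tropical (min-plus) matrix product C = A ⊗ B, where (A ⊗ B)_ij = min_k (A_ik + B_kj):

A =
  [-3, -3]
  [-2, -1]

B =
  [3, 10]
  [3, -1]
A ⊗ B =
  [0, -4]
  [1, -2]

Apply the min-plus product entry-by-entry:
  C[0][0] = min over k of (A[0][0] + B[0][0] = -3 + 3 = 0, A[0][1] + B[1][0] = -3 + 3 = 0) = 0 (attained at k = 0)
  C[0][1] = min over k of (A[0][0] + B[0][1] = -3 + 10 = 7, A[0][1] + B[1][1] = -3 + -1 = -4) = -4 (attained at k = 1)
  C[1][0] = min over k of (A[1][0] + B[0][0] = -2 + 3 = 1, A[1][1] + B[1][0] = -1 + 3 = 2) = 1 (attained at k = 0)
  C[1][1] = min over k of (A[1][0] + B[0][1] = -2 + 10 = 8, A[1][1] + B[1][1] = -1 + -1 = -2) = -2 (attained at k = 1)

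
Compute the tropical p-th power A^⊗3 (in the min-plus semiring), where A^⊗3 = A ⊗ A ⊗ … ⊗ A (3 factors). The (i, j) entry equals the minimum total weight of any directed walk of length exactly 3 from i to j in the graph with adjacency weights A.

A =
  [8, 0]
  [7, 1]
A^⊗3 =
  [8, 2]
  [9, 3]

Each entry (A^⊗3)_ij equals the minimum over all length-3 walks i = v_0 → v_1 → … → v_3 = j of Σ_t A[v_t][v_{t+1}]. For example, for (i, j) = (0, 1) we minimise over 4 possible intermediate vertex sequences; the minimum is 2, attained along the walk 0 → 1 → 1 → 1.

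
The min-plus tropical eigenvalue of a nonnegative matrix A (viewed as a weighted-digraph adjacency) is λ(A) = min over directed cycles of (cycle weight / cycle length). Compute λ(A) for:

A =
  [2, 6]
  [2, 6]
λ(A) = 2

Enumerate directed cycles and compute their means (weight / length). Sample:
  cycle 0 → 0: weight = 2, length = 1, mean = 2/1 ≈ 2.000
  cycle 1 → 1: weight = 6, length = 1, mean = 6/1 ≈ 6.000
  cycle 0 → 1 → 0: weight = 8, length = 2, mean = 8/2 ≈ 4.000
  cycle 1 → 0 → 1: weight = 8, length = 2, mean = 8/2 ≈ 4.000
Minimum mean = 2.000, attained e.g. along the cycle 0 → 0 with weight 2 and length 1. So λ(A) = 2/1 = 2.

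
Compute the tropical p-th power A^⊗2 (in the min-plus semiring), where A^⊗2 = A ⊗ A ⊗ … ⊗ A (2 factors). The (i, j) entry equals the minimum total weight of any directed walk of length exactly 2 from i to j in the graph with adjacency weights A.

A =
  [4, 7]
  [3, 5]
A^⊗2 =
  [8, 11]
  [7, 10]

Each entry (A^⊗2)_ij equals the minimum over all length-2 walks i = v_0 → v_1 → … → v_2 = j of Σ_t A[v_t][v_{t+1}]. For example, for (i, j) = (0, 1) we minimise over 2 possible intermediate vertex sequences; the minimum is 11, attained along the walk 0 → 0 → 1.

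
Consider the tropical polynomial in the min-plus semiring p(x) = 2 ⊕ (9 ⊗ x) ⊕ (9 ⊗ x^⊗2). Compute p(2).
p(2) = 2

A tropical monomial a ⊗ x^⊗i evaluates to a + i · x. Evaluating each term at x = 2:
  Term 0 contributes 2 + 0 · 2 = 2
  Term 1 contributes 9 + 1 · 2 = 11
  Term 2 contributes 9 + 2 · 2 = 13
p(2) = ⊕ of these = min[2, 11, 13] = 2.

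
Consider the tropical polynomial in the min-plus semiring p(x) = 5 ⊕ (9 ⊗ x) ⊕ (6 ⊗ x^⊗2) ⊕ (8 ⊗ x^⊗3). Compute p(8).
p(8) = 5

A tropical monomial a ⊗ x^⊗i evaluates to a + i · x. Evaluating each term at x = 8:
  Term 0 contributes 5 + 0 · 8 = 5
  Term 1 contributes 9 + 1 · 8 = 17
  Term 2 contributes 6 + 2 · 8 = 22
  Term 3 contributes 8 + 3 · 8 = 32
p(8) = ⊕ of these = min[5, 17, 22, 32] = 5.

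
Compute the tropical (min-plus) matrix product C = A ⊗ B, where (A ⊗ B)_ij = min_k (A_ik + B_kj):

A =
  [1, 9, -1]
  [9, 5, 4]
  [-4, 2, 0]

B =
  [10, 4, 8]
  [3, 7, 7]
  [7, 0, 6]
A ⊗ B =
  [6, -1, 5]
  [8, 4, 10]
  [5, 0, 4]

Apply the min-plus product entry-by-entry:
  C[0][0] = min over k of (A[0][0] + B[0][0] = 1 + 10 = 11, A[0][1] + B[1][0] = 9 + 3 = 12, A[0][2] + B[2][0] = -1 + 7 = 6) = 6 (attained at k = 2)
  C[0][1] = min over k of (A[0][0] + B[0][1] = 1 + 4 = 5, A[0][1] + B[1][1] = 9 + 7 = 16, A[0][2] + B[2][1] = -1 + 0 = -1) = -1 (attained at k = 2)
  C[0][2] = min over k of (A[0][0] + B[0][2] = 1 + 8 = 9, A[0][1] + B[1][2] = 9 + 7 = 16, A[0][2] + B[2][2] = -1 + 6 = 5) = 5 (attained at k = 2)
  C[1][0] = min over k of (A[1][0] + B[0][0] = 9 + 10 = 19, A[1][1] + B[1][0] = 5 + 3 = 8, A[1][2] + B[2][0] = 4 + 7 = 11) = 8 (attained at k = 1)
  C[1][1] = min over k of (A[1][0] + B[0][1] = 9 + 4 = 13, A[1][1] + B[1][1] = 5 + 7 = 12, A[1][2] + B[2][1] = 4 + 0 = 4) = 4 (attained at k = 2)
  C[1][2] = min over k of (A[1][0] + B[0][2] = 9 + 8 = 17, A[1][1] + B[1][2] = 5 + 7 = 12, A[1][2] + B[2][2] = 4 + 6 = 10) = 10 (attained at k = 2)
  C[2][0] = min over k of (A[2][0] + B[0][0] = -4 + 10 = 6, A[2][1] + B[1][0] = 2 + 3 = 5, A[2][2] + B[2][0] = 0 + 7 = 7) = 5 (attained at k = 1)
  C[2][1] = min over k of (A[2][0] + B[0][1] = -4 + 4 = 0, A[2][1] + B[1][1] = 2 + 7 = 9, A[2][2] + B[2][1] = 0 + 0 = 0) = 0 (attained at k = 0)
  C[2][2] = min over k of (A[2][0] + B[0][2] = -4 + 8 = 4, A[2][1] + B[1][2] = 2 + 7 = 9, A[2][2] + B[2][2] = 0 + 6 = 6) = 4 (attained at k = 0)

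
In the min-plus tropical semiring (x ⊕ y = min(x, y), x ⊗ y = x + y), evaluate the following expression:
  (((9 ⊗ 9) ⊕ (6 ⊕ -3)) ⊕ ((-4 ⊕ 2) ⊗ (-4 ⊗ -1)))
(((9 ⊗ 9) ⊕ (6 ⊕ -3)) ⊕ ((-4 ⊕ 2) ⊗ (-4 ⊗ -1))) = -9

Expand innermost to outermost. Recall ⊕ takes the minimum of its arguments and ⊗ takes their sum. Working out the expression (((9 ⊗ 9) ⊕ (6 ⊕ -3)) ⊕ ((-4 ⊕ 2) ⊗ (-4 ⊗ -1))) gives -9.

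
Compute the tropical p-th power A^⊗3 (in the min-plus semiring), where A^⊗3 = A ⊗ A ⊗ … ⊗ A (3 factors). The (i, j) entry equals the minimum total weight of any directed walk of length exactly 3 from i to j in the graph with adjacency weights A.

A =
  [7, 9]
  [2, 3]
A^⊗3 =
  [14, 15]
  [8, 9]

Each entry (A^⊗3)_ij equals the minimum over all length-3 walks i = v_0 → v_1 → … → v_3 = j of Σ_t A[v_t][v_{t+1}]. For example, for (i, j) = (0, 1) we minimise over 4 possible intermediate vertex sequences; the minimum is 15, attained along the walk 0 → 1 → 1 → 1.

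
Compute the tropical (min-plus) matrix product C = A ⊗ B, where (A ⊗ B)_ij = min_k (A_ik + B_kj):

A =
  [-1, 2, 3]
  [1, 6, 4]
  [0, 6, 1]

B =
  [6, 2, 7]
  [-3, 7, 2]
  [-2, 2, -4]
A ⊗ B =
  [-1, 1, -1]
  [2, 3, 0]
  [-1, 2, -3]

Apply the min-plus product entry-by-entry:
  C[0][0] = min over k of (A[0][0] + B[0][0] = -1 + 6 = 5, A[0][1] + B[1][0] = 2 + -3 = -1, A[0][2] + B[2][0] = 3 + -2 = 1) = -1 (attained at k = 1)
  C[0][1] = min over k of (A[0][0] + B[0][1] = -1 + 2 = 1, A[0][1] + B[1][1] = 2 + 7 = 9, A[0][2] + B[2][1] = 3 + 2 = 5) = 1 (attained at k = 0)
  C[0][2] = min over k of (A[0][0] + B[0][2] = -1 + 7 = 6, A[0][1] + B[1][2] = 2 + 2 = 4, A[0][2] + B[2][2] = 3 + -4 = -1) = -1 (attained at k = 2)
  C[1][0] = min over k of (A[1][0] + B[0][0] = 1 + 6 = 7, A[1][1] + B[1][0] = 6 + -3 = 3, A[1][2] + B[2][0] = 4 + -2 = 2) = 2 (attained at k = 2)
  C[1][1] = min over k of (A[1][0] + B[0][1] = 1 + 2 = 3, A[1][1] + B[1][1] = 6 + 7 = 13, A[1][2] + B[2][1] = 4 + 2 = 6) = 3 (attained at k = 0)
  C[1][2] = min over k of (A[1][0] + B[0][2] = 1 + 7 = 8, A[1][1] + B[1][2] = 6 + 2 = 8, A[1][2] + B[2][2] = 4 + -4 = 0) = 0 (attained at k = 2)
  C[2][0] = min over k of (A[2][0] + B[0][0] = 0 + 6 = 6, A[2][1] + B[1][0] = 6 + -3 = 3, A[2][2] + B[2][0] = 1 + -2 = -1) = -1 (attained at k = 2)
  C[2][1] = min over k of (A[2][0] + B[0][1] = 0 + 2 = 2, A[2][1] + B[1][1] = 6 + 7 = 13, A[2][2] + B[2][1] = 1 + 2 = 3) = 2 (attained at k = 0)
  C[2][2] = min over k of (A[2][0] + B[0][2] = 0 + 7 = 7, A[2][1] + B[1][2] = 6 + 2 = 8, A[2][2] + B[2][2] = 1 + -4 = -3) = -3 (attained at k = 2)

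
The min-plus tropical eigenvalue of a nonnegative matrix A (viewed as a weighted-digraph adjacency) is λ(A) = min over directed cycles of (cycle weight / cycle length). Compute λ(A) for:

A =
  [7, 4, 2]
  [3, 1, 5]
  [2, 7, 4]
λ(A) = 1

Enumerate directed cycles and compute their means (weight / length). Sample:
  cycle 0 → 0: weight = 7, length = 1, mean = 7/1 ≈ 7.000
  cycle 1 → 1: weight = 1, length = 1, mean = 1/1 ≈ 1.000
  cycle 2 → 2: weight = 4, length = 1, mean = 4/1 ≈ 4.000
  cycle 0 → 1 → 0: weight = 7, length = 2, mean = 7/2 ≈ 3.500
  cycle 0 → 2 → 0: weight = 4, length = 2, mean = 4/2 ≈ 2.000
  cycle 1 → 0 → 1: weight = 7, length = 2, mean = 7/2 ≈ 3.500
Minimum mean = 1.000, attained e.g. along the cycle 1 → 1 with weight 1 and length 1. So λ(A) = 1/1 = 1.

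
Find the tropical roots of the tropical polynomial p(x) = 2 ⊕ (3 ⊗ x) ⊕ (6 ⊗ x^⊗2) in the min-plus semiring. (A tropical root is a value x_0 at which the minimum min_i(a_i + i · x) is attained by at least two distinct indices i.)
Roots: {-3, -1}

Each tropical root is a break point of the lower envelope of the lines y = a_i + i · x (there are 3 lines, with slopes 0, 1, ..., 2). Only the lines that attain the minimum somewhere contribute to roots; other lines are dominated. Here the surviving (envelope) indices are i = 2, i = 1, i = 0.
Intersections between consecutive envelope lines give the roots: for adjacent envelope indices i < j the intersection is x = (a_i − a_j) / (j − i). Reading off the sorted break points: {-3, -1}.
Verification: at each break x_0, at least two indices attain the minimum of min_i(a_i + i · x_0).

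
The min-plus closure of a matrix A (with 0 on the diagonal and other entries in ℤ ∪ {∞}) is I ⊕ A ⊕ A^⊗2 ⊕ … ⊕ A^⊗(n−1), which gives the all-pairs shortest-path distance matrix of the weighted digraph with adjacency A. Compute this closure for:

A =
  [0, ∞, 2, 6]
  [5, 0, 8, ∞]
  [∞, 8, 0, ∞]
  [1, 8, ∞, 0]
Closure =
  [0, 10, 2, 6]
  [5, 0, 7, 11]
  [13, 8, 0, 19]
  [1, 8, 3, 0]

This is the Floyd-Warshall all-pairs shortest-path computation. For each intermediate vertex k = 0, 1, …, 3, update dist[i][j] ← min(dist[i][j], dist[i][k] + dist[k][j]). The final matrix gives, for each (i, j), the minimum total weight of any directed path from i to j (possibly empty when i = j).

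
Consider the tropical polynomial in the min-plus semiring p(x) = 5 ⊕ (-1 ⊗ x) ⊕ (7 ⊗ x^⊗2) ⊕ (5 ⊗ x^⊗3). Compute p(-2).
p(-2) = -3

A tropical monomial a ⊗ x^⊗i evaluates to a + i · x. Evaluating each term at x = -2:
  Term 0 contributes 5 + 0 · -2 = 5
  Term 1 contributes -1 + 1 · -2 = -3
  Term 2 contributes 7 + 2 · -2 = 3
  Term 3 contributes 5 + 3 · -2 = -1
p(-2) = ⊕ of these = min[5, -3, 3, -1] = -3.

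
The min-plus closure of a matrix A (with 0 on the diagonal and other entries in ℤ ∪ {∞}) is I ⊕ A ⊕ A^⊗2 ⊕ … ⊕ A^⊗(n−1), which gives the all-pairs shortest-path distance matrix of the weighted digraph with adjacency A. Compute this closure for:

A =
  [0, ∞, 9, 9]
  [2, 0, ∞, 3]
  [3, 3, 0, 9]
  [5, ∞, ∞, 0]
Closure =
  [0, 12, 9, 9]
  [2, 0, 11, 3]
  [3, 3, 0, 6]
  [5, 17, 14, 0]

This is the Floyd-Warshall all-pairs shortest-path computation. For each intermediate vertex k = 0, 1, …, 3, update dist[i][j] ← min(dist[i][j], dist[i][k] + dist[k][j]). The final matrix gives, for each (i, j), the minimum total weight of any directed path from i to j (possibly empty when i = j).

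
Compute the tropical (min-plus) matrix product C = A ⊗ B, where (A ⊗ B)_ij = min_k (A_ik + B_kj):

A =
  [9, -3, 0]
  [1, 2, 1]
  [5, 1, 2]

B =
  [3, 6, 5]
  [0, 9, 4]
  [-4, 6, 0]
A ⊗ B =
  [-4, 6, 0]
  [-3, 7, 1]
  [-2, 8, 2]

Apply the min-plus product entry-by-entry:
  C[0][0] = min over k of (A[0][0] + B[0][0] = 9 + 3 = 12, A[0][1] + B[1][0] = -3 + 0 = -3, A[0][2] + B[2][0] = 0 + -4 = -4) = -4 (attained at k = 2)
  C[0][1] = min over k of (A[0][0] + B[0][1] = 9 + 6 = 15, A[0][1] + B[1][1] = -3 + 9 = 6, A[0][2] + B[2][1] = 0 + 6 = 6) = 6 (attained at k = 1)
  C[0][2] = min over k of (A[0][0] + B[0][2] = 9 + 5 = 14, A[0][1] + B[1][2] = -3 + 4 = 1, A[0][2] + B[2][2] = 0 + 0 = 0) = 0 (attained at k = 2)
  C[1][0] = min over k of (A[1][0] + B[0][0] = 1 + 3 = 4, A[1][1] + B[1][0] = 2 + 0 = 2, A[1][2] + B[2][0] = 1 + -4 = -3) = -3 (attained at k = 2)
  C[1][1] = min over k of (A[1][0] + B[0][1] = 1 + 6 = 7, A[1][1] + B[1][1] = 2 + 9 = 11, A[1][2] + B[2][1] = 1 + 6 = 7) = 7 (attained at k = 0)
  C[1][2] = min over k of (A[1][0] + B[0][2] = 1 + 5 = 6, A[1][1] + B[1][2] = 2 + 4 = 6, A[1][2] + B[2][2] = 1 + 0 = 1) = 1 (attained at k = 2)
  C[2][0] = min over k of (A[2][0] + B[0][0] = 5 + 3 = 8, A[2][1] + B[1][0] = 1 + 0 = 1, A[2][2] + B[2][0] = 2 + -4 = -2) = -2 (attained at k = 2)
  C[2][1] = min over k of (A[2][0] + B[0][1] = 5 + 6 = 11, A[2][1] + B[1][1] = 1 + 9 = 10, A[2][2] + B[2][1] = 2 + 6 = 8) = 8 (attained at k = 2)
  C[2][2] = min over k of (A[2][0] + B[0][2] = 5 + 5 = 10, A[2][1] + B[1][2] = 1 + 4 = 5, A[2][2] + B[2][2] = 2 + 0 = 2) = 2 (attained at k = 2)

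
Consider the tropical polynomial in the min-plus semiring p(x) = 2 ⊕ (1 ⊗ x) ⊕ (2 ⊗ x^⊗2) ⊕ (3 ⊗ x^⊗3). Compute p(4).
p(4) = 2

A tropical monomial a ⊗ x^⊗i evaluates to a + i · x. Evaluating each term at x = 4:
  Term 0 contributes 2 + 0 · 4 = 2
  Term 1 contributes 1 + 1 · 4 = 5
  Term 2 contributes 2 + 2 · 4 = 10
  Term 3 contributes 3 + 3 · 4 = 15
p(4) = ⊕ of these = min[2, 5, 10, 15] = 2.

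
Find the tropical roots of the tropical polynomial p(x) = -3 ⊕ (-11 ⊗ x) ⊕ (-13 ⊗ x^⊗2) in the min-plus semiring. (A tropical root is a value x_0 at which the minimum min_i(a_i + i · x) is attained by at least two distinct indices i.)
Roots: {2, 8}

Each tropical root is a break point of the lower envelope of the lines y = a_i + i · x (there are 3 lines, with slopes 0, 1, ..., 2). Only the lines that attain the minimum somewhere contribute to roots; other lines are dominated. Here the surviving (envelope) indices are i = 2, i = 1, i = 0.
Intersections between consecutive envelope lines give the roots: for adjacent envelope indices i < j the intersection is x = (a_i − a_j) / (j − i). Reading off the sorted break points: {2, 8}.
Verification: at each break x_0, at least two indices attain the minimum of min_i(a_i + i · x_0).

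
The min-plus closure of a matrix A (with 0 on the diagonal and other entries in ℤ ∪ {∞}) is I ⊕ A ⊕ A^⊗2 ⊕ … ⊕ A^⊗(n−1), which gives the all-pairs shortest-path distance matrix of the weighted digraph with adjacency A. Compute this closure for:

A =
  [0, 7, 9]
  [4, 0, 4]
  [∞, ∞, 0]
Closure =
  [0, 7, 9]
  [4, 0, 4]
  [∞, ∞, 0]

This is the Floyd-Warshall all-pairs shortest-path computation. For each intermediate vertex k = 0, 1, …, 2, update dist[i][j] ← min(dist[i][j], dist[i][k] + dist[k][j]). The final matrix gives, for each (i, j), the minimum total weight of any directed path from i to j (possibly empty when i = j).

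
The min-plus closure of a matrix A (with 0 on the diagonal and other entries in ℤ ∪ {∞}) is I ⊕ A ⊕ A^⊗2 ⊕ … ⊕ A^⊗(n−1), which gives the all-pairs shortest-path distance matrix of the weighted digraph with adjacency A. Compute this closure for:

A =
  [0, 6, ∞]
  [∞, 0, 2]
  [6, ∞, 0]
Closure =
  [0, 6, 8]
  [8, 0, 2]
  [6, 12, 0]

This is the Floyd-Warshall all-pairs shortest-path computation. For each intermediate vertex k = 0, 1, …, 2, update dist[i][j] ← min(dist[i][j], dist[i][k] + dist[k][j]). The final matrix gives, for each (i, j), the minimum total weight of any directed path from i to j (possibly empty when i = j).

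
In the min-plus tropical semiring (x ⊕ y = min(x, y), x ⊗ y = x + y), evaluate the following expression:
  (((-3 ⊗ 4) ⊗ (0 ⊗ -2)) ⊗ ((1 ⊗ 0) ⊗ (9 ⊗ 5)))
(((-3 ⊗ 4) ⊗ (0 ⊗ -2)) ⊗ ((1 ⊗ 0) ⊗ (9 ⊗ 5))) = 14

Expand innermost to outermost. Recall ⊕ takes the minimum of its arguments and ⊗ takes their sum. Working out the expression (((-3 ⊗ 4) ⊗ (0 ⊗ -2)) ⊗ ((1 ⊗ 0) ⊗ (9 ⊗ 5))) gives 14.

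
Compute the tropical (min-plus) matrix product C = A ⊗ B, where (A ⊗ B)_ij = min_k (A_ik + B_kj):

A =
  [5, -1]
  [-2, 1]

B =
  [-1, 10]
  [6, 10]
A ⊗ B =
  [4, 9]
  [-3, 8]

Apply the min-plus product entry-by-entry:
  C[0][0] = min over k of (A[0][0] + B[0][0] = 5 + -1 = 4, A[0][1] + B[1][0] = -1 + 6 = 5) = 4 (attained at k = 0)
  C[0][1] = min over k of (A[0][0] + B[0][1] = 5 + 10 = 15, A[0][1] + B[1][1] = -1 + 10 = 9) = 9 (attained at k = 1)
  C[1][0] = min over k of (A[1][0] + B[0][0] = -2 + -1 = -3, A[1][1] + B[1][0] = 1 + 6 = 7) = -3 (attained at k = 0)
  C[1][1] = min over k of (A[1][0] + B[0][1] = -2 + 10 = 8, A[1][1] + B[1][1] = 1 + 10 = 11) = 8 (attained at k = 0)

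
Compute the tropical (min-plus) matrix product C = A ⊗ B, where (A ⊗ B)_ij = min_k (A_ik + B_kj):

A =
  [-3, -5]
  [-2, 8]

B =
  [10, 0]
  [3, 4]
A ⊗ B =
  [-2, -3]
  [8, -2]

Apply the min-plus product entry-by-entry:
  C[0][0] = min over k of (A[0][0] + B[0][0] = -3 + 10 = 7, A[0][1] + B[1][0] = -5 + 3 = -2) = -2 (attained at k = 1)
  C[0][1] = min over k of (A[0][0] + B[0][1] = -3 + 0 = -3, A[0][1] + B[1][1] = -5 + 4 = -1) = -3 (attained at k = 0)
  C[1][0] = min over k of (A[1][0] + B[0][0] = -2 + 10 = 8, A[1][1] + B[1][0] = 8 + 3 = 11) = 8 (attained at k = 0)
  C[1][1] = min over k of (A[1][0] + B[0][1] = -2 + 0 = -2, A[1][1] + B[1][1] = 8 + 4 = 12) = -2 (attained at k = 0)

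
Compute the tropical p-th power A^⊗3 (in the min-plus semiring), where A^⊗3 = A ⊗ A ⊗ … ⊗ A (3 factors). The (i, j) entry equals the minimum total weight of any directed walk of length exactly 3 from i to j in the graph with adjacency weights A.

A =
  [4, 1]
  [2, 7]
A^⊗3 =
  [7, 4]
  [5, 7]

Each entry (A^⊗3)_ij equals the minimum over all length-3 walks i = v_0 → v_1 → … → v_3 = j of Σ_t A[v_t][v_{t+1}]. For example, for (i, j) = (0, 1) we minimise over 4 possible intermediate vertex sequences; the minimum is 4, attained along the walk 0 → 1 → 0 → 1.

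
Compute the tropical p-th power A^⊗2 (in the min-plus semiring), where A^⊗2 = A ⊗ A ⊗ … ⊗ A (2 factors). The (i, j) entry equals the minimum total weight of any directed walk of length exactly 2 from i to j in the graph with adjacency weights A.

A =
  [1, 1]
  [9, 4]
A^⊗2 =
  [2, 2]
  [10, 8]

Each entry (A^⊗2)_ij equals the minimum over all length-2 walks i = v_0 → v_1 → … → v_2 = j of Σ_t A[v_t][v_{t+1}]. For example, for (i, j) = (0, 1) we minimise over 2 possible intermediate vertex sequences; the minimum is 2, attained along the walk 0 → 0 → 1.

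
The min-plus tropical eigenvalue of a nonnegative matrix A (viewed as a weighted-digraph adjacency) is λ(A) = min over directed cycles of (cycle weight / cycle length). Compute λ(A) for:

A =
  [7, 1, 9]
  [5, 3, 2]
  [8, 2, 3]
λ(A) = 2

Enumerate directed cycles and compute their means (weight / length). Sample:
  cycle 0 → 0: weight = 7, length = 1, mean = 7/1 ≈ 7.000
  cycle 1 → 1: weight = 3, length = 1, mean = 3/1 ≈ 3.000
  cycle 2 → 2: weight = 3, length = 1, mean = 3/1 ≈ 3.000
  cycle 0 → 1 → 0: weight = 6, length = 2, mean = 6/2 ≈ 3.000
  cycle 0 → 2 → 0: weight = 17, length = 2, mean = 17/2 ≈ 8.500
  cycle 1 → 0 → 1: weight = 6, length = 2, mean = 6/2 ≈ 3.000
Minimum mean = 2.000, attained e.g. along the cycle 1 → 2 → 1 with weight 4 and length 2. So λ(A) = 4/2 = 2.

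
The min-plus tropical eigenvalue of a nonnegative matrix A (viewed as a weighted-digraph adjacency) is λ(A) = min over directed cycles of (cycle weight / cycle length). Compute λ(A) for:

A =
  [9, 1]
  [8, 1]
λ(A) = 1

Enumerate directed cycles and compute their means (weight / length). Sample:
  cycle 0 → 0: weight = 9, length = 1, mean = 9/1 ≈ 9.000
  cycle 1 → 1: weight = 1, length = 1, mean = 1/1 ≈ 1.000
  cycle 0 → 1 → 0: weight = 9, length = 2, mean = 9/2 ≈ 4.500
  cycle 1 → 0 → 1: weight = 9, length = 2, mean = 9/2 ≈ 4.500
Minimum mean = 1.000, attained e.g. along the cycle 1 → 1 with weight 1 and length 1. So λ(A) = 1/1 = 1.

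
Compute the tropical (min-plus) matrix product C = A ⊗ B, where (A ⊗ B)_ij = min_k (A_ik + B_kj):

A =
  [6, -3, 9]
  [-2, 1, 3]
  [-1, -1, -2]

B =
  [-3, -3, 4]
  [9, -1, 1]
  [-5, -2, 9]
A ⊗ B =
  [3, -4, -2]
  [-5, -5, 2]
  [-7, -4, 0]

Apply the min-plus product entry-by-entry:
  C[0][0] = min over k of (A[0][0] + B[0][0] = 6 + -3 = 3, A[0][1] + B[1][0] = -3 + 9 = 6, A[0][2] + B[2][0] = 9 + -5 = 4) = 3 (attained at k = 0)
  C[0][1] = min over k of (A[0][0] + B[0][1] = 6 + -3 = 3, A[0][1] + B[1][1] = -3 + -1 = -4, A[0][2] + B[2][1] = 9 + -2 = 7) = -4 (attained at k = 1)
  C[0][2] = min over k of (A[0][0] + B[0][2] = 6 + 4 = 10, A[0][1] + B[1][2] = -3 + 1 = -2, A[0][2] + B[2][2] = 9 + 9 = 18) = -2 (attained at k = 1)
  C[1][0] = min over k of (A[1][0] + B[0][0] = -2 + -3 = -5, A[1][1] + B[1][0] = 1 + 9 = 10, A[1][2] + B[2][0] = 3 + -5 = -2) = -5 (attained at k = 0)
  C[1][1] = min over k of (A[1][0] + B[0][1] = -2 + -3 = -5, A[1][1] + B[1][1] = 1 + -1 = 0, A[1][2] + B[2][1] = 3 + -2 = 1) = -5 (attained at k = 0)
  C[1][2] = min over k of (A[1][0] + B[0][2] = -2 + 4 = 2, A[1][1] + B[1][2] = 1 + 1 = 2, A[1][2] + B[2][2] = 3 + 9 = 12) = 2 (attained at k = 0)
  C[2][0] = min over k of (A[2][0] + B[0][0] = -1 + -3 = -4, A[2][1] + B[1][0] = -1 + 9 = 8, A[2][2] + B[2][0] = -2 + -5 = -7) = -7 (attained at k = 2)
  C[2][1] = min over k of (A[2][0] + B[0][1] = -1 + -3 = -4, A[2][1] + B[1][1] = -1 + -1 = -2, A[2][2] + B[2][1] = -2 + -2 = -4) = -4 (attained at k = 0)
  C[2][2] = min over k of (A[2][0] + B[0][2] = -1 + 4 = 3, A[2][1] + B[1][2] = -1 + 1 = 0, A[2][2] + B[2][2] = -2 + 9 = 7) = 0 (attained at k = 1)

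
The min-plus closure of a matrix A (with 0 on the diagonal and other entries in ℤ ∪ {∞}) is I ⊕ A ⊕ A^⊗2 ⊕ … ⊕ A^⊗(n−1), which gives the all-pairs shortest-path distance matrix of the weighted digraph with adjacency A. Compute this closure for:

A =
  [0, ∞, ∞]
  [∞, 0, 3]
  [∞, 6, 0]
Closure =
  [0, ∞, ∞]
  [∞, 0, 3]
  [∞, 6, 0]

This is the Floyd-Warshall all-pairs shortest-path computation. For each intermediate vertex k = 0, 1, …, 2, update dist[i][j] ← min(dist[i][j], dist[i][k] + dist[k][j]). The final matrix gives, for each (i, j), the minimum total weight of any directed path from i to j (possibly empty when i = j).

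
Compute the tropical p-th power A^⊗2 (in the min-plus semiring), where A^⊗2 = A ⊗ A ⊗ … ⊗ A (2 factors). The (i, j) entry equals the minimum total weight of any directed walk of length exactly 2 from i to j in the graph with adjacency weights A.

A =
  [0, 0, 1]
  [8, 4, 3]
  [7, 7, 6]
A^⊗2 =
  [0, 0, 1]
  [8, 8, 7]
  [7, 7, 8]

Each entry (A^⊗2)_ij equals the minimum over all length-2 walks i = v_0 → v_1 → … → v_2 = j of Σ_t A[v_t][v_{t+1}]. For example, for (i, j) = (0, 2) we minimise over 3 possible intermediate vertex sequences; the minimum is 1, attained along the walk 0 → 0 → 2.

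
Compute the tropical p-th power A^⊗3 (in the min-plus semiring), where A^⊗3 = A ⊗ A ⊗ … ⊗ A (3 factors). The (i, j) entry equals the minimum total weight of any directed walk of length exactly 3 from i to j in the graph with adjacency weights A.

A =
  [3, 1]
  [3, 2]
A^⊗3 =
  [6, 5]
  [7, 6]

Each entry (A^⊗3)_ij equals the minimum over all length-3 walks i = v_0 → v_1 → … → v_3 = j of Σ_t A[v_t][v_{t+1}]. For example, for (i, j) = (0, 1) we minimise over 4 possible intermediate vertex sequences; the minimum is 5, attained along the walk 0 → 1 → 0 → 1.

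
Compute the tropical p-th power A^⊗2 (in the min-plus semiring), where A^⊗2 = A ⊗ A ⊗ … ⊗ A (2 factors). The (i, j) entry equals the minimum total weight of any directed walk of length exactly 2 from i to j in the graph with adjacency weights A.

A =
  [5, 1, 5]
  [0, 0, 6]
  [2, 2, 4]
A^⊗2 =
  [1, 1, 7]
  [0, 0, 5]
  [2, 2, 7]

Each entry (A^⊗2)_ij equals the minimum over all length-2 walks i = v_0 → v_1 → … → v_2 = j of Σ_t A[v_t][v_{t+1}]. For example, for (i, j) = (0, 2) we minimise over 3 possible intermediate vertex sequences; the minimum is 7, attained along the walk 0 → 1 → 2.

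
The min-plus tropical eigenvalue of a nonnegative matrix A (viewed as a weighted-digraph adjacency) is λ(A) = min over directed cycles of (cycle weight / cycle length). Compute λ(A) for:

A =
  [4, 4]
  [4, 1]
λ(A) = 1

Enumerate directed cycles and compute their means (weight / length). Sample:
  cycle 0 → 0: weight = 4, length = 1, mean = 4/1 ≈ 4.000
  cycle 1 → 1: weight = 1, length = 1, mean = 1/1 ≈ 1.000
  cycle 0 → 1 → 0: weight = 8, length = 2, mean = 8/2 ≈ 4.000
  cycle 1 → 0 → 1: weight = 8, length = 2, mean = 8/2 ≈ 4.000
Minimum mean = 1.000, attained e.g. along the cycle 1 → 1 with weight 1 and length 1. So λ(A) = 1/1 = 1.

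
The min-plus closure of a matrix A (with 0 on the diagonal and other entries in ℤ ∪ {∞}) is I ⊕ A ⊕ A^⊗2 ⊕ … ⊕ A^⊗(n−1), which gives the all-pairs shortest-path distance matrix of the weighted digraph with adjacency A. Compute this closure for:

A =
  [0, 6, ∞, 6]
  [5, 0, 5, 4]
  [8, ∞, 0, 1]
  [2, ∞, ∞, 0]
Closure =
  [0, 6, 11, 6]
  [5, 0, 5, 4]
  [3, 9, 0, 1]
  [2, 8, 13, 0]

This is the Floyd-Warshall all-pairs shortest-path computation. For each intermediate vertex k = 0, 1, …, 3, update dist[i][j] ← min(dist[i][j], dist[i][k] + dist[k][j]). The final matrix gives, for each (i, j), the minimum total weight of any directed path from i to j (possibly empty when i = j).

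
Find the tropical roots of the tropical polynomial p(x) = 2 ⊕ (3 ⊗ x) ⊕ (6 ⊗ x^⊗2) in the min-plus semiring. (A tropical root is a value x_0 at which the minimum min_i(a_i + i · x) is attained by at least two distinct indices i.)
Roots: {-3, -1}

Each tropical root is a break point of the lower envelope of the lines y = a_i + i · x (there are 3 lines, with slopes 0, 1, ..., 2). Only the lines that attain the minimum somewhere contribute to roots; other lines are dominated. Here the surviving (envelope) indices are i = 2, i = 1, i = 0.
Intersections between consecutive envelope lines give the roots: for adjacent envelope indices i < j the intersection is x = (a_i − a_j) / (j − i). Reading off the sorted break points: {-3, -1}.
Verification: at each break x_0, at least two indices attain the minimum of min_i(a_i + i · x_0).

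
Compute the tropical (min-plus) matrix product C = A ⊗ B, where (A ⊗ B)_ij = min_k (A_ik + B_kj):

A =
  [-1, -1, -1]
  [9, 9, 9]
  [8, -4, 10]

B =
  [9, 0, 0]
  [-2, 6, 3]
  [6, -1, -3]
A ⊗ B =
  [-3, -2, -4]
  [7, 8, 6]
  [-6, 2, -1]

Apply the min-plus product entry-by-entry:
  C[0][0] = min over k of (A[0][0] + B[0][0] = -1 + 9 = 8, A[0][1] + B[1][0] = -1 + -2 = -3, A[0][2] + B[2][0] = -1 + 6 = 5) = -3 (attained at k = 1)
  C[0][1] = min over k of (A[0][0] + B[0][1] = -1 + 0 = -1, A[0][1] + B[1][1] = -1 + 6 = 5, A[0][2] + B[2][1] = -1 + -1 = -2) = -2 (attained at k = 2)
  C[0][2] = min over k of (A[0][0] + B[0][2] = -1 + 0 = -1, A[0][1] + B[1][2] = -1 + 3 = 2, A[0][2] + B[2][2] = -1 + -3 = -4) = -4 (attained at k = 2)
  C[1][0] = min over k of (A[1][0] + B[0][0] = 9 + 9 = 18, A[1][1] + B[1][0] = 9 + -2 = 7, A[1][2] + B[2][0] = 9 + 6 = 15) = 7 (attained at k = 1)
  C[1][1] = min over k of (A[1][0] + B[0][1] = 9 + 0 = 9, A[1][1] + B[1][1] = 9 + 6 = 15, A[1][2] + B[2][1] = 9 + -1 = 8) = 8 (attained at k = 2)
  C[1][2] = min over k of (A[1][0] + B[0][2] = 9 + 0 = 9, A[1][1] + B[1][2] = 9 + 3 = 12, A[1][2] + B[2][2] = 9 + -3 = 6) = 6 (attained at k = 2)
  C[2][0] = min over k of (A[2][0] + B[0][0] = 8 + 9 = 17, A[2][1] + B[1][0] = -4 + -2 = -6, A[2][2] + B[2][0] = 10 + 6 = 16) = -6 (attained at k = 1)
  C[2][1] = min over k of (A[2][0] + B[0][1] = 8 + 0 = 8, A[2][1] + B[1][1] = -4 + 6 = 2, A[2][2] + B[2][1] = 10 + -1 = 9) = 2 (attained at k = 1)
  C[2][2] = min over k of (A[2][0] + B[0][2] = 8 + 0 = 8, A[2][1] + B[1][2] = -4 + 3 = -1, A[2][2] + B[2][2] = 10 + -3 = 7) = -1 (attained at k = 1)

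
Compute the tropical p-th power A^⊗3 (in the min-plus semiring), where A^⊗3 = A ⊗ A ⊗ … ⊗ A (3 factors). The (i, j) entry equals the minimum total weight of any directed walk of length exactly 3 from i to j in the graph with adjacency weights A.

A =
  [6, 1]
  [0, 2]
A^⊗3 =
  [3, 2]
  [1, 3]

Each entry (A^⊗3)_ij equals the minimum over all length-3 walks i = v_0 → v_1 → … → v_3 = j of Σ_t A[v_t][v_{t+1}]. For example, for (i, j) = (0, 1) we minimise over 4 possible intermediate vertex sequences; the minimum is 2, attained along the walk 0 → 1 → 0 → 1.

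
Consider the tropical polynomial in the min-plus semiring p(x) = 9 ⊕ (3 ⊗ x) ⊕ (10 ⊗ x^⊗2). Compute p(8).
p(8) = 9

A tropical monomial a ⊗ x^⊗i evaluates to a + i · x. Evaluating each term at x = 8:
  Term 0 contributes 9 + 0 · 8 = 9
  Term 1 contributes 3 + 1 · 8 = 11
  Term 2 contributes 10 + 2 · 8 = 26
p(8) = ⊕ of these = min[9, 11, 26] = 9.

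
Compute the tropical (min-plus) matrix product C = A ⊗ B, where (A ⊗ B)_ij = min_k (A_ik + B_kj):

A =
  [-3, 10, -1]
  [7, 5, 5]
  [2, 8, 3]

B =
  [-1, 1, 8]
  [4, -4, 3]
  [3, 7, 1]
A ⊗ B =
  [-4, -2, 0]
  [6, 1, 6]
  [1, 3, 4]

Apply the min-plus product entry-by-entry:
  C[0][0] = min over k of (A[0][0] + B[0][0] = -3 + -1 = -4, A[0][1] + B[1][0] = 10 + 4 = 14, A[0][2] + B[2][0] = -1 + 3 = 2) = -4 (attained at k = 0)
  C[0][1] = min over k of (A[0][0] + B[0][1] = -3 + 1 = -2, A[0][1] + B[1][1] = 10 + -4 = 6, A[0][2] + B[2][1] = -1 + 7 = 6) = -2 (attained at k = 0)
  C[0][2] = min over k of (A[0][0] + B[0][2] = -3 + 8 = 5, A[0][1] + B[1][2] = 10 + 3 = 13, A[0][2] + B[2][2] = -1 + 1 = 0) = 0 (attained at k = 2)
  C[1][0] = min over k of (A[1][0] + B[0][0] = 7 + -1 = 6, A[1][1] + B[1][0] = 5 + 4 = 9, A[1][2] + B[2][0] = 5 + 3 = 8) = 6 (attained at k = 0)
  C[1][1] = min over k of (A[1][0] + B[0][1] = 7 + 1 = 8, A[1][1] + B[1][1] = 5 + -4 = 1, A[1][2] + B[2][1] = 5 + 7 = 12) = 1 (attained at k = 1)
  C[1][2] = min over k of (A[1][0] + B[0][2] = 7 + 8 = 15, A[1][1] + B[1][2] = 5 + 3 = 8, A[1][2] + B[2][2] = 5 + 1 = 6) = 6 (attained at k = 2)
  C[2][0] = min over k of (A[2][0] + B[0][0] = 2 + -1 = 1, A[2][1] + B[1][0] = 8 + 4 = 12, A[2][2] + B[2][0] = 3 + 3 = 6) = 1 (attained at k = 0)
  C[2][1] = min over k of (A[2][0] + B[0][1] = 2 + 1 = 3, A[2][1] + B[1][1] = 8 + -4 = 4, A[2][2] + B[2][1] = 3 + 7 = 10) = 3 (attained at k = 0)
  C[2][2] = min over k of (A[2][0] + B[0][2] = 2 + 8 = 10, A[2][1] + B[1][2] = 8 + 3 = 11, A[2][2] + B[2][2] = 3 + 1 = 4) = 4 (attained at k = 2)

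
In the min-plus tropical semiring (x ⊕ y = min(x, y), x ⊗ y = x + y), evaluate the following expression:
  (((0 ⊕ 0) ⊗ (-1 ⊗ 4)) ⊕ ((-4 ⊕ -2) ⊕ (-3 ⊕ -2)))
(((0 ⊕ 0) ⊗ (-1 ⊗ 4)) ⊕ ((-4 ⊕ -2) ⊕ (-3 ⊕ -2))) = -4

Expand innermost to outermost. Recall ⊕ takes the minimum of its arguments and ⊗ takes their sum. Working out the expression (((0 ⊕ 0) ⊗ (-1 ⊗ 4)) ⊕ ((-4 ⊕ -2) ⊕ (-3 ⊕ -2))) gives -4.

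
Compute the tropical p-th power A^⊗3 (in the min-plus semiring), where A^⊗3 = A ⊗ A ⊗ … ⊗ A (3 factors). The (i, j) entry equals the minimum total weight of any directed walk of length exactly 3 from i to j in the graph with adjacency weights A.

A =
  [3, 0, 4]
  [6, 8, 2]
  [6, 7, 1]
A^⊗3 =
  [8, 6, 3]
  [9, 8, 4]
  [8, 7, 3]

Each entry (A^⊗3)_ij equals the minimum over all length-3 walks i = v_0 → v_1 → … → v_3 = j of Σ_t A[v_t][v_{t+1}]. For example, for (i, j) = (0, 2) we minimise over 9 possible intermediate vertex sequences; the minimum is 3, attained along the walk 0 → 1 → 2 → 2.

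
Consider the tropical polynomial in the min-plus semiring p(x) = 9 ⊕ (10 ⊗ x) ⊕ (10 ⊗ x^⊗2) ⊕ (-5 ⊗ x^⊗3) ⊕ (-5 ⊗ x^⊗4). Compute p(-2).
p(-2) = -13

A tropical monomial a ⊗ x^⊗i evaluates to a + i · x. Evaluating each term at x = -2:
  Term 0 contributes 9 + 0 · -2 = 9
  Term 1 contributes 10 + 1 · -2 = 8
  Term 2 contributes 10 + 2 · -2 = 6
  Term 3 contributes -5 + 3 · -2 = -11
  Term 4 contributes -5 + 4 · -2 = -13
p(-2) = ⊕ of these = min[9, 8, 6, -11, -13] = -13.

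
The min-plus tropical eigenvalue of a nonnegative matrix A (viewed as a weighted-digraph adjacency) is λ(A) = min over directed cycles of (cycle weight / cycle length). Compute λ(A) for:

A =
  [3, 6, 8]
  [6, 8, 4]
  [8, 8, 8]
λ(A) = 3

Enumerate directed cycles and compute their means (weight / length). Sample:
  cycle 0 → 0: weight = 3, length = 1, mean = 3/1 ≈ 3.000
  cycle 1 → 1: weight = 8, length = 1, mean = 8/1 ≈ 8.000
  cycle 2 → 2: weight = 8, length = 1, mean = 8/1 ≈ 8.000
  cycle 0 → 1 → 0: weight = 12, length = 2, mean = 12/2 ≈ 6.000
  cycle 0 → 2 → 0: weight = 16, length = 2, mean = 16/2 ≈ 8.000
  cycle 1 → 0 → 1: weight = 12, length = 2, mean = 12/2 ≈ 6.000
Minimum mean = 3.000, attained e.g. along the cycle 0 → 0 with weight 3 and length 1. So λ(A) = 3/1 = 3.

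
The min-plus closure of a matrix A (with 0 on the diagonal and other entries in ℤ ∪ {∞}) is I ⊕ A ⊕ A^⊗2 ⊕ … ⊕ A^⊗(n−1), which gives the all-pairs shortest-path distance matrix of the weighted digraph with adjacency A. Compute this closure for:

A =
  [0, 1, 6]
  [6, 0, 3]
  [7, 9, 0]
Closure =
  [0, 1, 4]
  [6, 0, 3]
  [7, 8, 0]

This is the Floyd-Warshall all-pairs shortest-path computation. For each intermediate vertex k = 0, 1, …, 2, update dist[i][j] ← min(dist[i][j], dist[i][k] + dist[k][j]). The final matrix gives, for each (i, j), the minimum total weight of any directed path from i to j (possibly empty when i = j).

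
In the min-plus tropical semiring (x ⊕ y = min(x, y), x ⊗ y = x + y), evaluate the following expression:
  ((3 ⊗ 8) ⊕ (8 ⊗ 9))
((3 ⊗ 8) ⊕ (8 ⊗ 9)) = 11

Expand innermost to outermost. Recall ⊕ takes the minimum of its arguments and ⊗ takes their sum. Working out the expression ((3 ⊗ 8) ⊕ (8 ⊗ 9)) gives 11.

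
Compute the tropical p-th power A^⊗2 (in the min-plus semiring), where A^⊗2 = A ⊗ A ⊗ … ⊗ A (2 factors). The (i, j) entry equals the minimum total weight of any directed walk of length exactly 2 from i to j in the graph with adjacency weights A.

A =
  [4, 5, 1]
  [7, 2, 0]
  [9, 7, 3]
A^⊗2 =
  [8, 7, 4]
  [9, 4, 2]
  [12, 9, 6]

Each entry (A^⊗2)_ij equals the minimum over all length-2 walks i = v_0 → v_1 → … → v_2 = j of Σ_t A[v_t][v_{t+1}]. For example, for (i, j) = (0, 2) we minimise over 3 possible intermediate vertex sequences; the minimum is 4, attained along the walk 0 → 2 → 2.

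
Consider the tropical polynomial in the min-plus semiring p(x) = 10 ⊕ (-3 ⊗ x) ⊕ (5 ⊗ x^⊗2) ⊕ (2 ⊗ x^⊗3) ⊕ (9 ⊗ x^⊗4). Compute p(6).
p(6) = 3

A tropical monomial a ⊗ x^⊗i evaluates to a + i · x. Evaluating each term at x = 6:
  Term 0 contributes 10 + 0 · 6 = 10
  Term 1 contributes -3 + 1 · 6 = 3
  Term 2 contributes 5 + 2 · 6 = 17
  Term 3 contributes 2 + 3 · 6 = 20
  Term 4 contributes 9 + 4 · 6 = 33
p(6) = ⊕ of these = min[10, 3, 17, 20, 33] = 3.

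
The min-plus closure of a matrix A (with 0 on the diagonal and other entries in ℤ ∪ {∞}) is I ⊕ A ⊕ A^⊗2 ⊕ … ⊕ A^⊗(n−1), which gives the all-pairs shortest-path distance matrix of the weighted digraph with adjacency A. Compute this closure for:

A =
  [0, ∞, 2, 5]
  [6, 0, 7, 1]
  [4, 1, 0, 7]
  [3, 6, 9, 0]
Closure =
  [0, 3, 2, 4]
  [4, 0, 6, 1]
  [4, 1, 0, 2]
  [3, 6, 5, 0]

This is the Floyd-Warshall all-pairs shortest-path computation. For each intermediate vertex k = 0, 1, …, 3, update dist[i][j] ← min(dist[i][j], dist[i][k] + dist[k][j]). The final matrix gives, for each (i, j), the minimum total weight of any directed path from i to j (possibly empty when i = j).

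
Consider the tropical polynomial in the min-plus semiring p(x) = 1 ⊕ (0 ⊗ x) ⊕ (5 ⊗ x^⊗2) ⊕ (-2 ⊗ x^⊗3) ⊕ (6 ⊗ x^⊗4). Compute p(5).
p(5) = 1

A tropical monomial a ⊗ x^⊗i evaluates to a + i · x. Evaluating each term at x = 5:
  Term 0 contributes 1 + 0 · 5 = 1
  Term 1 contributes 0 + 1 · 5 = 5
  Term 2 contributes 5 + 2 · 5 = 15
  Term 3 contributes -2 + 3 · 5 = 13
  Term 4 contributes 6 + 4 · 5 = 26
p(5) = ⊕ of these = min[1, 5, 15, 13, 26] = 1.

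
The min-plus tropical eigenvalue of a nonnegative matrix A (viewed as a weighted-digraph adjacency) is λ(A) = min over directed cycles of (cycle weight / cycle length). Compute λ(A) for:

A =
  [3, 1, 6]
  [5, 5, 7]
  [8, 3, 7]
λ(A) = 3

Enumerate directed cycles and compute their means (weight / length). Sample:
  cycle 0 → 0: weight = 3, length = 1, mean = 3/1 ≈ 3.000
  cycle 1 → 1: weight = 5, length = 1, mean = 5/1 ≈ 5.000
  cycle 2 → 2: weight = 7, length = 1, mean = 7/1 ≈ 7.000
  cycle 0 → 1 → 0: weight = 6, length = 2, mean = 6/2 ≈ 3.000
  cycle 0 → 2 → 0: weight = 14, length = 2, mean = 14/2 ≈ 7.000
  cycle 1 → 0 → 1: weight = 6, length = 2, mean = 6/2 ≈ 3.000
Minimum mean = 3.000, attained e.g. along the cycle 0 → 0 with weight 3 and length 1. So λ(A) = 3/1 = 3.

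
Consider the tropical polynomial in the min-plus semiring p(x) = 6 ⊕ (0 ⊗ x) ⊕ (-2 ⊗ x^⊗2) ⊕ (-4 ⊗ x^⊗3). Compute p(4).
p(4) = 4

A tropical monomial a ⊗ x^⊗i evaluates to a + i · x. Evaluating each term at x = 4:
  Term 0 contributes 6 + 0 · 4 = 6
  Term 1 contributes 0 + 1 · 4 = 4
  Term 2 contributes -2 + 2 · 4 = 6
  Term 3 contributes -4 + 3 · 4 = 8
p(4) = ⊕ of these = min[6, 4, 6, 8] = 4.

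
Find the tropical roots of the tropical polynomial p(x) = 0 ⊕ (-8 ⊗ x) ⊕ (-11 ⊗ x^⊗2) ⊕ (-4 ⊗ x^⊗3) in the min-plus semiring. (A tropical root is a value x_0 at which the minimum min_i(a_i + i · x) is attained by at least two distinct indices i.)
Roots: {-7, 3, 8}

Each tropical root is a break point of the lower envelope of the lines y = a_i + i · x (there are 4 lines, with slopes 0, 1, ..., 3). Only the lines that attain the minimum somewhere contribute to roots; other lines are dominated. Here the surviving (envelope) indices are i = 3, i = 2, i = 1, i = 0.
Intersections between consecutive envelope lines give the roots: for adjacent envelope indices i < j the intersection is x = (a_i − a_j) / (j − i). Reading off the sorted break points: {-7, 3, 8}.
Verification: at each break x_0, at least two indices attain the minimum of min_i(a_i + i · x_0).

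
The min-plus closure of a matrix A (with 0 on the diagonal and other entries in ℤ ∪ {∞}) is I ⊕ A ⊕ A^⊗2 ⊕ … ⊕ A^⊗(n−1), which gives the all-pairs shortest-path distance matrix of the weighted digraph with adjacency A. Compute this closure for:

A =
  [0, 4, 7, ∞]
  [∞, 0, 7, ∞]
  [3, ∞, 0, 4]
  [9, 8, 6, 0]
Closure =
  [0, 4, 7, 11]
  [10, 0, 7, 11]
  [3, 7, 0, 4]
  [9, 8, 6, 0]

This is the Floyd-Warshall all-pairs shortest-path computation. For each intermediate vertex k = 0, 1, …, 3, update dist[i][j] ← min(dist[i][j], dist[i][k] + dist[k][j]). The final matrix gives, for each (i, j), the minimum total weight of any directed path from i to j (possibly empty when i = j).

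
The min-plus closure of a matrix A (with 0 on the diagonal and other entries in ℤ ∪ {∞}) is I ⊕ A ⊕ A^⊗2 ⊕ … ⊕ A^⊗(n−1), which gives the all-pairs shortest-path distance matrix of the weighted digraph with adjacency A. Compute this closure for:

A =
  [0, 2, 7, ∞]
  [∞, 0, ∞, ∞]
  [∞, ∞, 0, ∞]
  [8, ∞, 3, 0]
Closure =
  [0, 2, 7, ∞]
  [∞, 0, ∞, ∞]
  [∞, ∞, 0, ∞]
  [8, 10, 3, 0]

This is the Floyd-Warshall all-pairs shortest-path computation. For each intermediate vertex k = 0, 1, …, 3, update dist[i][j] ← min(dist[i][j], dist[i][k] + dist[k][j]). The final matrix gives, for each (i, j), the minimum total weight of any directed path from i to j (possibly empty when i = j).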